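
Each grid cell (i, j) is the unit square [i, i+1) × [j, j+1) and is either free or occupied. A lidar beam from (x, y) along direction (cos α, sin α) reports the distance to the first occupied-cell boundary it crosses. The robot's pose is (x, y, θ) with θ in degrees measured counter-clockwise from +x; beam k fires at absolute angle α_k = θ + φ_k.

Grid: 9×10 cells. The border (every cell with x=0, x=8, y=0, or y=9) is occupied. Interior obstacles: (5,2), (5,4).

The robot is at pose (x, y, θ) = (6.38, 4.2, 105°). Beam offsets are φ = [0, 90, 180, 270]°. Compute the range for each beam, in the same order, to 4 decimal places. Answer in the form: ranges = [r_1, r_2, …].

ranges = [4.9693, 0.3934, 3.3129, 1.6771]

beam 1: φ=0°, α=105°
  cosα=-0.2588 sinα=0.9659 | (6,4) | tMaxX 1.4682 tMaxY 0.8282 | tΔX 3.8637 tΔY 1.0353
    t=0.8282 [y] (6,5)
    t=1.4682 [x] (5,5)
    t=1.8635 [y] (5,6)
    t=2.8988 [y] (5,7)
    t=3.9340 [y] (5,8)
    t=4.9693 [y] (5,9) — stop
  → r_1 = 4.9693
beam 2: φ=90°, α=195°
  cosα=-0.9659 sinα=-0.2588 | (6,4) | tMaxX 0.3934 tMaxY 0.7727 | tΔX 1.0353 tΔY 3.8637
    t=0.3934 [x] (5,4) — stop
  → r_2 = 0.3934
beam 3: φ=180°, α=285°
  cosα=0.2588 sinα=-0.9659 | (6,4) | tMaxX 2.3955 tMaxY 0.2071 | tΔX 3.8637 tΔY 1.0353
    t=0.2071 [y] (6,3)
    t=1.2423 [y] (6,2)
    t=2.2776 [y] (6,1)
    t=2.3955 [x] (7,1)
    t=3.3129 [y] (7,0) — stop
  → r_3 = 3.3129
beam 4: φ=270°, α=15°
  cosα=0.9659 sinα=0.2588 | (6,4) | tMaxX 0.6419 tMaxY 3.0910 | tΔX 1.0353 tΔY 3.8637
    t=0.6419 [x] (7,4)
    t=1.6771 [x] (8,4) — stop
  → r_4 = 1.6771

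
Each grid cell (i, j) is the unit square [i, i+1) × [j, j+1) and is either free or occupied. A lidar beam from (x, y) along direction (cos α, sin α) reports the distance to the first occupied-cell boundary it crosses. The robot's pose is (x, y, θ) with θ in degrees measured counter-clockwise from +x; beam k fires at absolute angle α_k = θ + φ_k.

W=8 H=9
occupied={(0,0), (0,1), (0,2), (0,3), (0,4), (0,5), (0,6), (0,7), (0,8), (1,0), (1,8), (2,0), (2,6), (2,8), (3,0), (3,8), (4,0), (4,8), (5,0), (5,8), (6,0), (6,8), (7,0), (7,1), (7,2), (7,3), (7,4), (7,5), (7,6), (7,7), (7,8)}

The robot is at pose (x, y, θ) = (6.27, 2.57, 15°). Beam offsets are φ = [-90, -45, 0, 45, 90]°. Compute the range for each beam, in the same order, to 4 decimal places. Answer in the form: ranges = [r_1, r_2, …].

ranges = [1.6254, 0.8429, 0.7558, 1.4600, 5.6215]

beam 1: φ=-90°, α=285°
  d=(0.2588,-0.9659)  start (6,2)  tX=2.8205 tY=0.5901  stride 1/|dx|=3.8637 1/|dy|=1.0353
    cross y-line → (6,1), t=0.5901
    cross y-line → (6,0), t=1.6254 (wall)
  → r_1 = 1.6254
beam 2: φ=-45°, α=330°
  d=(0.8660,-0.5000)  start (6,2)  tX=0.8429 tY=1.1400  stride 1/|dx|=1.1547 1/|dy|=2.0000
    cross x-line → (7,2), t=0.8429 (wall)
  → r_2 = 0.8429
beam 3: φ=0°, α=15°
  d=(0.9659,0.2588)  start (6,2)  tX=0.7558 tY=1.6614  stride 1/|dx|=1.0353 1/|dy|=3.8637
    cross x-line → (7,2), t=0.7558 (wall)
  → r_3 = 0.7558
beam 4: φ=45°, α=60°
  d=(0.5000,0.8660)  start (6,2)  tX=1.4600 tY=0.4965  stride 1/|dx|=2.0000 1/|dy|=1.1547
    cross y-line → (6,3), t=0.4965
    cross x-line → (7,3), t=1.4600 (wall)
  → r_4 = 1.4600
beam 5: φ=90°, α=105°
  d=(-0.2588,0.9659)  start (6,2)  tX=1.0432 tY=0.4452  stride 1/|dx|=3.8637 1/|dy|=1.0353
    cross y-line → (6,3), t=0.4452
    cross x-line → (5,3), t=1.0432
    cross y-line → (5,4), t=1.4804
    cross y-line → (5,5), t=2.5157
    cross y-line → (5,6), t=3.5510
    cross y-line → (5,7), t=4.5863
    cross x-line → (4,7), t=4.9069
    cross y-line → (4,8), t=5.6215 (wall)
  → r_5 = 5.6215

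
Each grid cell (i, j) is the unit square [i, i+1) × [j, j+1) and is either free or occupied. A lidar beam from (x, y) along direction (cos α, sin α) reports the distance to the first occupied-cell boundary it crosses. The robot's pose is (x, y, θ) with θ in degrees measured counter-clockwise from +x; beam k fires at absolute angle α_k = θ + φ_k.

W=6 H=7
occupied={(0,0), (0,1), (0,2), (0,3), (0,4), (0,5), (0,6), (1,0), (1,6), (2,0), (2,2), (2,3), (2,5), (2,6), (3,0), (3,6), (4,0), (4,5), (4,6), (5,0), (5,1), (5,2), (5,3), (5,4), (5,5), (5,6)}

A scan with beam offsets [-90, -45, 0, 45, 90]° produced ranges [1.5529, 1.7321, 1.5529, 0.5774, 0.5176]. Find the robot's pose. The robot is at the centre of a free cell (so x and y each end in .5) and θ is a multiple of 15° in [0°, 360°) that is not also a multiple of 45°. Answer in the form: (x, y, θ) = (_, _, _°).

Enumerate (i+0.5, j+0.5, θ) over the 16 free cells and 16 admissible headings. For each, cast all 5 beams and compare to the given ranges.
  (4.5, 4.5, 255°): beam 1 = 1.9319 ≠ 1.5529 ✗
  (2.5, 4.5, 60°): beam 1 = 2.8868 ≠ 1.5529 ✗
  (4.5, 3.5, 165°): beam 2 = 2.8868 ≠ 1.7321 ✗
  …
  (4.5, 2.5, 285°): r_1=1.5529, r_2=1.7321, r_3=1.5529, r_4=0.5774, r_5=0.5176 — all match ✓
Only this pose fits every beam.

(x, y, θ) = (4.5, 2.5, 285°)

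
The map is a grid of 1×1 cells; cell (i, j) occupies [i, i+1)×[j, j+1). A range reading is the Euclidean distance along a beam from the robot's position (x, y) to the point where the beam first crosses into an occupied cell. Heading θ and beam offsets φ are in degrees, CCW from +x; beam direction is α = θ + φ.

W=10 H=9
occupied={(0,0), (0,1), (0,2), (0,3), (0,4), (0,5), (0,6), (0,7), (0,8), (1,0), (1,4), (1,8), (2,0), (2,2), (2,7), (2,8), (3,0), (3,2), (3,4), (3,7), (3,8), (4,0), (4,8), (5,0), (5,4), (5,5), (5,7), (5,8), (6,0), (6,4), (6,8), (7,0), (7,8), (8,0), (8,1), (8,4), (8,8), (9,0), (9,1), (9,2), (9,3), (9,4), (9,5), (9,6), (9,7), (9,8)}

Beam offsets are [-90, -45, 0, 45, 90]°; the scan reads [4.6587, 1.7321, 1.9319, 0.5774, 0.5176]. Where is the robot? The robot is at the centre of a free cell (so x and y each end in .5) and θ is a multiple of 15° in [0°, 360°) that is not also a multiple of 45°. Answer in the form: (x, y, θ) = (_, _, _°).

Enumerate (i+0.5, j+0.5, θ) over the 44 free cells and 16 admissible headings. For each, cast all 5 beams and compare to the given ranges.
  (7.5, 4.5, 105°): beam 1 = 0.5176 ≠ 4.6587 ✗
  (7.5, 4.5, 150°): beam 1 = 3.0000 ≠ 4.6587 ✗
  (3.5, 5.5, 105°): beam 1 = 1.5529 ≠ 4.6587 ✗
  (2.5, 6.5, 75°): beam 1 = 2.5882 ≠ 4.6587 ✗
  …
  (4.5, 2.5, 105°): r_1=4.6587, r_2=1.7321, r_3=1.9319, r_4=0.5774, r_5=0.5176 — all match ✓
Only this pose fits every beam.

(x, y, θ) = (4.5, 2.5, 105°)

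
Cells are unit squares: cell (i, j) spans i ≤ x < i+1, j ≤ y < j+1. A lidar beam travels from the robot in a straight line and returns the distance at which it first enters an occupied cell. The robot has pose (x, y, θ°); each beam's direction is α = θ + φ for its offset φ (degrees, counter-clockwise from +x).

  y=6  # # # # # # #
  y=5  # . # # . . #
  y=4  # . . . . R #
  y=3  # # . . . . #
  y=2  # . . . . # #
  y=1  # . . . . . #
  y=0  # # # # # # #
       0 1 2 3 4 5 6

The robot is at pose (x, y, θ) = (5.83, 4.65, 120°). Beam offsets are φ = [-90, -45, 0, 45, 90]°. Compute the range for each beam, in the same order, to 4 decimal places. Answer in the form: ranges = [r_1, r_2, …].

beam 1: φ=-90°, α=30°
  d=(0.8660,0.5000)  start (5,4)  tX=0.1963 tY=0.7000  stride 1/|dx|=1.1547 1/|dy|=2.0000
    cross x-line → (6,4), t=0.1963 (wall)
  → r_1 = 0.1963
beam 2: φ=-45°, α=75°
  d=(0.2588,0.9659)  start (5,4)  tX=0.6568 tY=0.3623  stride 1/|dx|=3.8637 1/|dy|=1.0353
    cross y-line → (5,5), t=0.3623
    cross x-line → (6,5), t=0.6568 (wall)
  → r_2 = 0.6568
beam 3: φ=0°, α=120°
  d=(-0.5000,0.8660)  start (5,4)  tX=1.6600 tY=0.4041  stride 1/|dx|=2.0000 1/|dy|=1.1547
    cross y-line → (5,5), t=0.4041
    cross y-line → (5,6), t=1.5588 (wall)
  → r_3 = 1.5588
beam 4: φ=45°, α=165°
  d=(-0.9659,0.2588)  start (5,4)  tX=0.8593 tY=1.3523  stride 1/|dx|=1.0353 1/|dy|=3.8637
    cross x-line → (4,4), t=0.8593
    cross y-line → (4,5), t=1.3523
    cross x-line → (3,5), t=1.8946 (wall)
  → r_4 = 1.8946
beam 5: φ=90°, α=210°
  d=(-0.8660,-0.5000)  start (5,4)  tX=0.9584 tY=1.3000  stride 1/|dx|=1.1547 1/|dy|=2.0000
    cross x-line → (4,4), t=0.9584
    cross y-line → (4,3), t=1.3000
    cross x-line → (3,3), t=2.1131
    cross x-line → (2,3), t=3.2678
    cross y-line → (2,2), t=3.3000
    cross x-line → (1,2), t=4.4225
    cross y-line → (1,1), t=5.3000
    cross x-line → (0,1), t=5.5772 (wall)
  → r_5 = 5.5772

ranges = [0.1963, 0.6568, 1.5588, 1.8946, 5.5772]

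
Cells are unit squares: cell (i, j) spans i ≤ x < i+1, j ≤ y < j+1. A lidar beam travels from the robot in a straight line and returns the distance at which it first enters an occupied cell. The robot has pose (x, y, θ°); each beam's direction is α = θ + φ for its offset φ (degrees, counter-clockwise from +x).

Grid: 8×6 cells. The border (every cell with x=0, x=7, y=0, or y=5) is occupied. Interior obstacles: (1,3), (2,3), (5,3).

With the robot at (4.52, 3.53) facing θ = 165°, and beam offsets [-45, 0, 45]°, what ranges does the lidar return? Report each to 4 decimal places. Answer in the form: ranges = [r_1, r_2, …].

ranges = [1.6974, 1.5736, 4.0645]

beam 1: φ=-45°, α=120°
  dir = (cos 120°, sin 120°) = (-0.5000, 0.8660); from cell (4,3)
  next x-line at t=1.0400, next y-line at t=0.5427; Δt_x=2.0000, Δt_y=1.1547
    y: enter (4,4) at t=0.5427
    x: enter (3,4) at t=1.0400
    y: enter (3,5) at t=1.6974 ← occupied
  → r_1 = 1.6974
beam 2: φ=0°, α=165°
  dir = (cos 165°, sin 165°) = (-0.9659, 0.2588); from cell (4,3)
  next x-line at t=0.5383, next y-line at t=1.8159; Δt_x=1.0353, Δt_y=3.8637
    x: enter (3,3) at t=0.5383
    x: enter (2,3) at t=1.5736 ← occupied
  → r_2 = 1.5736
beam 3: φ=45°, α=210°
  dir = (cos 210°, sin 210°) = (-0.8660, -0.5000); from cell (4,3)
  next x-line at t=0.6004, next y-line at t=1.0600; Δt_x=1.1547, Δt_y=2.0000
    x: enter (3,3) at t=0.6004
    y: enter (3,2) at t=1.0600
    x: enter (2,2) at t=1.7551
    x: enter (1,2) at t=2.9098
    y: enter (1,1) at t=3.0600
    x: enter (0,1) at t=4.0645 ← occupied
  → r_3 = 4.0645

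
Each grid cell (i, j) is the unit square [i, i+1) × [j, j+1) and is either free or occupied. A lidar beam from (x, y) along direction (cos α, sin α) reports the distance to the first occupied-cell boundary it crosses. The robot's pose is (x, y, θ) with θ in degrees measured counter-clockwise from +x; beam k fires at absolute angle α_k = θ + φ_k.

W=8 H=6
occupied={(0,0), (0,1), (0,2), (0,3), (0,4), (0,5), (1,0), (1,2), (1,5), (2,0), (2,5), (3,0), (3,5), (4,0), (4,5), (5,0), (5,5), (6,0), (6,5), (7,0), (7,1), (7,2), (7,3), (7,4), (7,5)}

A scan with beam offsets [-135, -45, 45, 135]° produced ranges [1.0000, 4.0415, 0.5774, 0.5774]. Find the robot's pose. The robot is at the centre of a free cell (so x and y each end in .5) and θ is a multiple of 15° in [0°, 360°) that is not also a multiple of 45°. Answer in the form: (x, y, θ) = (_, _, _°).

(x, y, θ) = (6.5, 4.5, 285°)

Enumerate (i+0.5, j+0.5, θ) over the 23 free cells and 16 admissible headings. For each, cast all 4 beams and compare to the given ranges.
  (3.5, 3.5, 210°): beam 1 = 1.5529 ≠ 1.0000 ✗
  (4.5, 2.5, 345°): beam 1 = 3.0000 ≠ 1.0000 ✗
  (3.5, 3.5, 345°): beam 1 = 1.7321 ≠ 1.0000 ✗
  (6.5, 4.5, 30°): beam 1 = 3.6235 ≠ 1.0000 ✗
  …
  (6.5, 4.5, 285°): r_1=1.0000, r_2=4.0415, r_3=0.5774, r_4=0.5774 — all match ✓
Unique over the lattice → pose = (6.5, 4.5, 285°).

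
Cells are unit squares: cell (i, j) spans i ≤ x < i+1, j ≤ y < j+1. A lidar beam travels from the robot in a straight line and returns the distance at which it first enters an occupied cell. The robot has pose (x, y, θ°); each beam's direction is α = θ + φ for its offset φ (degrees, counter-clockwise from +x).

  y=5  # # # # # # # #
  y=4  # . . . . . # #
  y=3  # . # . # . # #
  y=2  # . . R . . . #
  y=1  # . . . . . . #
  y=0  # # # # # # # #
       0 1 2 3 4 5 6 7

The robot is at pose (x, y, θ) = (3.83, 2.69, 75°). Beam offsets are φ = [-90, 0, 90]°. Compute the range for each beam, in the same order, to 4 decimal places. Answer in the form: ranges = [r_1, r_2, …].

beam 1: φ=-90°, α=345°
  cosα=0.9659 sinα=-0.2588 | (3,2) | tMaxX 0.1760 tMaxY 2.6660 | tΔX 1.0353 tΔY 3.8637
    t=0.1760 [x] (4,2)
    t=1.2113 [x] (5,2)
    t=2.2465 [x] (6,2)
    t=2.6660 [y] (6,1)
    t=3.2818 [x] (7,1) — stop
  → r_1 = 3.2818
beam 2: φ=0°, α=75°
  cosα=0.2588 sinα=0.9659 | (3,2) | tMaxX 0.6568 tMaxY 0.3209 | tΔX 3.8637 tΔY 1.0353
    t=0.3209 [y] (3,3)
    t=0.6568 [x] (4,3) — stop
  → r_2 = 0.6568
beam 3: φ=90°, α=165°
  cosα=-0.9659 sinα=0.2588 | (3,2) | tMaxX 0.8593 tMaxY 1.1977 | tΔX 1.0353 tΔY 3.8637
    t=0.8593 [x] (2,2)
    t=1.1977 [y] (2,3) — stop
  → r_3 = 1.1977

ranges = [3.2818, 0.6568, 1.1977]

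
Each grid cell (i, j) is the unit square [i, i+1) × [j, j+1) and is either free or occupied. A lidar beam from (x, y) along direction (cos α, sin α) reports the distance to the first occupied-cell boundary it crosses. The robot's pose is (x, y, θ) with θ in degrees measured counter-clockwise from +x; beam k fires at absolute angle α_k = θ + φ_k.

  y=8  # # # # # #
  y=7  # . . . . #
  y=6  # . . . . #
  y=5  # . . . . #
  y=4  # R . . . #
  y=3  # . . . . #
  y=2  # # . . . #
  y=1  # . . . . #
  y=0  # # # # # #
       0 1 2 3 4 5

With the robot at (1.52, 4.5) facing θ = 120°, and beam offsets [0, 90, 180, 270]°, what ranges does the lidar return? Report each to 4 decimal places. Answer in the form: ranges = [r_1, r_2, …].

ranges = [1.0400, 0.6004, 4.0415, 4.0184]

beam 1: φ=0°, α=120°
  d=(-0.5000,0.8660)  start (1,4)  tX=1.0400 tY=0.5774  stride 1/|dx|=2.0000 1/|dy|=1.1547
    cross y-line → (1,5), t=0.5774
    cross x-line → (0,5), t=1.0400 (wall)
  → r_1 = 1.0400
beam 2: φ=90°, α=210°
  d=(-0.8660,-0.5000)  start (1,4)  tX=0.6004 tY=1.0000  stride 1/|dx|=1.1547 1/|dy|=2.0000
    cross x-line → (0,4), t=0.6004 (wall)
  → r_2 = 0.6004
beam 3: φ=180°, α=300°
  d=(0.5000,-0.8660)  start (1,4)  tX=0.9600 tY=0.5774  stride 1/|dx|=2.0000 1/|dy|=1.1547
    cross y-line → (1,3), t=0.5774
    cross x-line → (2,3), t=0.9600
    cross y-line → (2,2), t=1.7321
    cross y-line → (2,1), t=2.8868
    cross x-line → (3,1), t=2.9600
    cross y-line → (3,0), t=4.0415 (wall)
  → r_3 = 4.0415
beam 4: φ=270°, α=30°
  d=(0.8660,0.5000)  start (1,4)  tX=0.5543 tY=1.0000  stride 1/|dx|=1.1547 1/|dy|=2.0000
    cross x-line → (2,4), t=0.5543
    cross y-line → (2,5), t=1.0000
    cross x-line → (3,5), t=1.7090
    cross x-line → (4,5), t=2.8637
    cross y-line → (4,6), t=3.0000
    cross x-line → (5,6), t=4.0184 (wall)
  → r_4 = 4.0184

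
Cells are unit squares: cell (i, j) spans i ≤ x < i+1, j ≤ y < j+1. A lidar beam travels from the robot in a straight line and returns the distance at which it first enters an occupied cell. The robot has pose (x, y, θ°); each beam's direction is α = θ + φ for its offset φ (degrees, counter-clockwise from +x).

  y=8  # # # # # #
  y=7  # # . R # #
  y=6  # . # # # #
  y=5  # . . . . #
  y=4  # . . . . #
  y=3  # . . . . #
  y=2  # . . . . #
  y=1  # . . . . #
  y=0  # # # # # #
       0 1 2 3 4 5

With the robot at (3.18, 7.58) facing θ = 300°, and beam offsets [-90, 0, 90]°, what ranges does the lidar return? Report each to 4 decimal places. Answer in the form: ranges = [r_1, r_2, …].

ranges = [1.1600, 0.6697, 0.8400]

beam 1: φ=-90°, α=210°
  d=(-0.8660,-0.5000)  start (3,7)  tX=0.2078 tY=1.1600  stride 1/|dx|=1.1547 1/|dy|=2.0000
    cross x-line → (2,7), t=0.2078
    cross y-line → (2,6), t=1.1600 (wall)
  → r_1 = 1.1600
beam 2: φ=0°, α=300°
  d=(0.5000,-0.8660)  start (3,7)  tX=1.6400 tY=0.6697  stride 1/|dx|=2.0000 1/|dy|=1.1547
    cross y-line → (3,6), t=0.6697 (wall)
  → r_2 = 0.6697
beam 3: φ=90°, α=30°
  d=(0.8660,0.5000)  start (3,7)  tX=0.9469 tY=0.8400  stride 1/|dx|=1.1547 1/|dy|=2.0000
    cross y-line → (3,8), t=0.8400 (wall)
  → r_3 = 0.8400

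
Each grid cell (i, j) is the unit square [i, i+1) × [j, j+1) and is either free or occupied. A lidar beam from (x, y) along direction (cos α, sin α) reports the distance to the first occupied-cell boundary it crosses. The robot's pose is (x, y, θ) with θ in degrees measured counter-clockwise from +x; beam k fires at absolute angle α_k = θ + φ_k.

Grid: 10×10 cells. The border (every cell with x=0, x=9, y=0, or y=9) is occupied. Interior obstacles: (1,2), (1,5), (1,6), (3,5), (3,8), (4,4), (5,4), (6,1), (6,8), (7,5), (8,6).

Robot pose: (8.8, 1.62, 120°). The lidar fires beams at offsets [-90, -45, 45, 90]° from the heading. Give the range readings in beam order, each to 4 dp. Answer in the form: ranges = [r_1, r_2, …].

beam 1: φ=-90°, α=30°
  d=(0.8660,0.5000)  start (8,1)  tX=0.2309 tY=0.7600  stride 1/|dx|=1.1547 1/|dy|=2.0000
    cross x-line → (9,1), t=0.2309 (wall)
  → r_1 = 0.2309
beam 2: φ=-45°, α=75°
  d=(0.2588,0.9659)  start (8,1)  tX=0.7727 tY=0.3934  stride 1/|dx|=3.8637 1/|dy|=1.0353
    cross y-line → (8,2), t=0.3934
    cross x-line → (9,2), t=0.7727 (wall)
  → r_2 = 0.7727
beam 3: φ=45°, α=165°
  d=(-0.9659,0.2588)  start (8,1)  tX=0.8282 tY=1.4682  stride 1/|dx|=1.0353 1/|dy|=3.8637
    cross x-line → (7,1), t=0.8282
    cross y-line → (7,2), t=1.4682
    cross x-line → (6,2), t=1.8635
    cross x-line → (5,2), t=2.8988
    cross x-line → (4,2), t=3.9340
    cross x-line → (3,2), t=4.9693
    cross y-line → (3,3), t=5.3319
    cross x-line → (2,3), t=6.0046
    cross x-line → (1,3), t=7.0399
    cross x-line → (0,3), t=8.0752 (wall)
  → r_3 = 8.0752
beam 4: φ=90°, α=210°
  d=(-0.8660,-0.5000)  start (8,1)  tX=0.9238 tY=1.2400  stride 1/|dx|=1.1547 1/|dy|=2.0000
    cross x-line → (7,1), t=0.9238
    cross y-line → (7,0), t=1.2400 (wall)
  → r_4 = 1.2400

ranges = [0.2309, 0.7727, 8.0752, 1.2400]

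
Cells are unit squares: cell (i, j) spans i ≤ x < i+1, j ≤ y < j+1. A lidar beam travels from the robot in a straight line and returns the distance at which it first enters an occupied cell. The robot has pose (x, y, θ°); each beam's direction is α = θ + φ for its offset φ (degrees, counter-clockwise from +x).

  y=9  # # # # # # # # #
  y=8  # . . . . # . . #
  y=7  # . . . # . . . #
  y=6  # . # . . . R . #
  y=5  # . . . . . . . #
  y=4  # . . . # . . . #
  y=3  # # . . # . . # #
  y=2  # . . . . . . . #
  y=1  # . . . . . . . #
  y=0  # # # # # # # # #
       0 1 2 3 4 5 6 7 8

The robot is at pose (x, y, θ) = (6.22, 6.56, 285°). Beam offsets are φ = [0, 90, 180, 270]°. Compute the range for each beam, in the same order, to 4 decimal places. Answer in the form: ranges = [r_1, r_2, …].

ranges = [3.0137, 1.8428, 1.4908, 5.4041]

beam 1: φ=0°, α=285°
  dir = (cos 285°, sin 285°) = (0.2588, -0.9659); from cell (6,6)
  next x-line at t=3.0137, next y-line at t=0.5798; Δt_x=3.8637, Δt_y=1.0353
    y: enter (6,5) at t=0.5798
    y: enter (6,4) at t=1.6150
    y: enter (6,3) at t=2.6503
    x: enter (7,3) at t=3.0137 ← occupied
  → r_1 = 3.0137
beam 2: φ=90°, α=15°
  dir = (cos 15°, sin 15°) = (0.9659, 0.2588); from cell (6,6)
  next x-line at t=0.8075, next y-line at t=1.7000; Δt_x=1.0353, Δt_y=3.8637
    x: enter (7,6) at t=0.8075
    y: enter (7,7) at t=1.7000
    x: enter (8,7) at t=1.8428 ← occupied
  → r_2 = 1.8428
beam 3: φ=180°, α=105°
  dir = (cos 105°, sin 105°) = (-0.2588, 0.9659); from cell (6,6)
  next x-line at t=0.8500, next y-line at t=0.4555; Δt_x=3.8637, Δt_y=1.0353
    y: enter (6,7) at t=0.4555
    x: enter (5,7) at t=0.8500
    y: enter (5,8) at t=1.4908 ← occupied
  → r_3 = 1.4908
beam 4: φ=270°, α=195°
  dir = (cos 195°, sin 195°) = (-0.9659, -0.2588); from cell (6,6)
  next x-line at t=0.2278, next y-line at t=2.1637; Δt_x=1.0353, Δt_y=3.8637
    x: enter (5,6) at t=0.2278
    x: enter (4,6) at t=1.2630
    y: enter (4,5) at t=2.1637
    x: enter (3,5) at t=2.2983
    x: enter (2,5) at t=3.3336
    x: enter (1,5) at t=4.3689
    x: enter (0,5) at t=5.4041 ← occupied
  → r_4 = 5.4041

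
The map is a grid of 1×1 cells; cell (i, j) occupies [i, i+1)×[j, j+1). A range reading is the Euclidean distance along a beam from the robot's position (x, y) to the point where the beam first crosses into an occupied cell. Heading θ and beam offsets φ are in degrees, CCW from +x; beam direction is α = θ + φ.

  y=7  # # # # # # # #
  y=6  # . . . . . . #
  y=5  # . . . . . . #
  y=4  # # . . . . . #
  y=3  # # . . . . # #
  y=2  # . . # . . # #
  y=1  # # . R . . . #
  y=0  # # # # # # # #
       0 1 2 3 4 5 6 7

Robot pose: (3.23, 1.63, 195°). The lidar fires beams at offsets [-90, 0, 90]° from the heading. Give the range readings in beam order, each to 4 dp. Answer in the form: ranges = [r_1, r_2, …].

ranges = [0.3831, 1.2734, 0.6522]

beam 1: φ=-90°, α=105°
  d=(-0.2588,0.9659)  start (3,1)  tX=0.8887 tY=0.3831  stride 1/|dx|=3.8637 1/|dy|=1.0353
    cross y-line → (3,2), t=0.3831 (wall)
  → r_1 = 0.3831
beam 2: φ=0°, α=195°
  d=(-0.9659,-0.2588)  start (3,1)  tX=0.2381 tY=2.4341  stride 1/|dx|=1.0353 1/|dy|=3.8637
    cross x-line → (2,1), t=0.2381
    cross x-line → (1,1), t=1.2734 (wall)
  → r_2 = 1.2734
beam 3: φ=90°, α=285°
  d=(0.2588,-0.9659)  start (3,1)  tX=2.9751 tY=0.6522  stride 1/|dx|=3.8637 1/|dy|=1.0353
    cross y-line → (3,0), t=0.6522 (wall)
  → r_3 = 0.6522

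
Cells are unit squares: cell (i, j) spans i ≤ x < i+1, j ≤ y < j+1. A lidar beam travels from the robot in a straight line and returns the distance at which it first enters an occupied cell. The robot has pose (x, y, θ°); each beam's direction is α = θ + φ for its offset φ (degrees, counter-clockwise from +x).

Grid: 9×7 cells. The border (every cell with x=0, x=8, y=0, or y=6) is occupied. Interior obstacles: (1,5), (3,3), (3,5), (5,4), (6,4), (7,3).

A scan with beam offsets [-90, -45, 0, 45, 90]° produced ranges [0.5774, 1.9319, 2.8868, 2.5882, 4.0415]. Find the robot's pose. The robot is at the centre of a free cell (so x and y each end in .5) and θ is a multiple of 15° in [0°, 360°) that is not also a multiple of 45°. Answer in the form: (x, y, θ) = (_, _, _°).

(x, y, θ) = (5.5, 1.5, 30°)

Candidates: 29 free-cell centres × 16 headings = 464 poses. Raycast each; keep the one whose scan matches to 4 dp.
  (1.5, 4.5, 240°): beam 2 = 0.5176 ≠ 1.9319 ✗
  (4.5, 3.5, 165°): beam 1 = 2.5882 ≠ 0.5774 ✗
  (6.5, 2.5, 285°): beam 1 = 5.6940 ≠ 0.5774 ✗
  …
  (5.5, 1.5, 30°): r_1=0.5774, r_2=1.9319, r_3=2.8868, r_4=2.5882, r_5=4.0415 — all match ✓
Only this pose fits every beam.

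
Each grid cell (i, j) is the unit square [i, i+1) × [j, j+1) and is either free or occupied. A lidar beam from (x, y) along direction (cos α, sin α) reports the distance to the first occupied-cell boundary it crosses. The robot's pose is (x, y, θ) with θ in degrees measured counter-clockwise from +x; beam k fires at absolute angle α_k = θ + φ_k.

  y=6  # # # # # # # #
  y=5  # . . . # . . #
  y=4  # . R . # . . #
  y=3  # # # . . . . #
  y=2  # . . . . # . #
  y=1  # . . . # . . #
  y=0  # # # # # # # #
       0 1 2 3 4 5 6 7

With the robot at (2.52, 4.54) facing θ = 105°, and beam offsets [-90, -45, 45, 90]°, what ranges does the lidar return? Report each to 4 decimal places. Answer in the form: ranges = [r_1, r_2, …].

ranges = [1.5322, 1.6859, 1.7551, 1.5736]

beam 1: φ=-90°, α=15°
  d=(0.9659,0.2588)  start (2,4)  tX=0.4969 tY=1.7773  stride 1/|dx|=1.0353 1/|dy|=3.8637
    cross x-line → (3,4), t=0.4969
    cross x-line → (4,4), t=1.5322 (wall)
  → r_1 = 1.5322
beam 2: φ=-45°, α=60°
  d=(0.5000,0.8660)  start (2,4)  tX=0.9600 tY=0.5312  stride 1/|dx|=2.0000 1/|dy|=1.1547
    cross y-line → (2,5), t=0.5312
    cross x-line → (3,5), t=0.9600
    cross y-line → (3,6), t=1.6859 (wall)
  → r_2 = 1.6859
beam 3: φ=45°, α=150°
  d=(-0.8660,0.5000)  start (2,4)  tX=0.6004 tY=0.9200  stride 1/|dx|=1.1547 1/|dy|=2.0000
    cross x-line → (1,4), t=0.6004
    cross y-line → (1,5), t=0.9200
    cross x-line → (0,5), t=1.7551 (wall)
  → r_3 = 1.7551
beam 4: φ=90°, α=195°
  d=(-0.9659,-0.2588)  start (2,4)  tX=0.5383 tY=2.0864  stride 1/|dx|=1.0353 1/|dy|=3.8637
    cross x-line → (1,4), t=0.5383
    cross x-line → (0,4), t=1.5736 (wall)
  → r_4 = 1.5736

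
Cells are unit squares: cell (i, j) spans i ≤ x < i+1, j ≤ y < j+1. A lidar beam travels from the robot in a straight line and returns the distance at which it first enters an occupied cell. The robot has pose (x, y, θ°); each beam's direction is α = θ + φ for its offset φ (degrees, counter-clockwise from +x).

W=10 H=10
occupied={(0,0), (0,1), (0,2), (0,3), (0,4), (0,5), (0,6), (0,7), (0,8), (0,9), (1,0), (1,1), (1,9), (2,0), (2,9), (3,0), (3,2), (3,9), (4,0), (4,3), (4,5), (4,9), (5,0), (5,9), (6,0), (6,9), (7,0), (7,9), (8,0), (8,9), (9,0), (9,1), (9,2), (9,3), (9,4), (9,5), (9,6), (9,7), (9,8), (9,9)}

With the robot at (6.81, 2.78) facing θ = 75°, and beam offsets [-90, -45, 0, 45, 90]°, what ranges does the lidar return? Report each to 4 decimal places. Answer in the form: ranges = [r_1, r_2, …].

beam 1: φ=-90°, α=345°
  dir = (cos 345°, sin 345°) = (0.9659, -0.2588); from cell (6,2)
  next x-line at t=0.1967, next y-line at t=3.0137; Δt_x=1.0353, Δt_y=3.8637
    x: enter (7,2) at t=0.1967
    x: enter (8,2) at t=1.2320
    x: enter (9,2) at t=2.2673 ← occupied
  → r_1 = 2.2673
beam 2: φ=-45°, α=30°
  dir = (cos 30°, sin 30°) = (0.8660, 0.5000); from cell (6,2)
  next x-line at t=0.2194, next y-line at t=0.4400; Δt_x=1.1547, Δt_y=2.0000
    x: enter (7,2) at t=0.2194
    y: enter (7,3) at t=0.4400
    x: enter (8,3) at t=1.3741
    y: enter (8,4) at t=2.4400
    x: enter (9,4) at t=2.5288 ← occupied
  → r_2 = 2.5288
beam 3: φ=0°, α=75°
  dir = (cos 75°, sin 75°) = (0.2588, 0.9659); from cell (6,2)
  next x-line at t=0.7341, next y-line at t=0.2278; Δt_x=3.8637, Δt_y=1.0353
    y: enter (6,3) at t=0.2278
    x: enter (7,3) at t=0.7341
    y: enter (7,4) at t=1.2630
    y: enter (7,5) at t=2.2983
    y: enter (7,6) at t=3.3336
    y: enter (7,7) at t=4.3689
    x: enter (8,7) at t=4.5978
    y: enter (8,8) at t=5.4041
    y: enter (8,9) at t=6.4394 ← occupied
  → r_3 = 6.4394
beam 4: φ=45°, α=120°
  dir = (cos 120°, sin 120°) = (-0.5000, 0.8660); from cell (6,2)
  next x-line at t=1.6200, next y-line at t=0.2540; Δt_x=2.0000, Δt_y=1.1547
    y: enter (6,3) at t=0.2540
    y: enter (6,4) at t=1.4087
    x: enter (5,4) at t=1.6200
    y: enter (5,5) at t=2.5634
    x: enter (4,5) at t=3.6200 ← occupied
  → r_4 = 3.6200
beam 5: φ=90°, α=165°
  dir = (cos 165°, sin 165°) = (-0.9659, 0.2588); from cell (6,2)
  next x-line at t=0.8386, next y-line at t=0.8500; Δt_x=1.0353, Δt_y=3.8637
    x: enter (5,2) at t=0.8386
    y: enter (5,3) at t=0.8500
    x: enter (4,3) at t=1.8738 ← occupied
  → r_5 = 1.8738

ranges = [2.2673, 2.5288, 6.4394, 3.6200, 1.8738]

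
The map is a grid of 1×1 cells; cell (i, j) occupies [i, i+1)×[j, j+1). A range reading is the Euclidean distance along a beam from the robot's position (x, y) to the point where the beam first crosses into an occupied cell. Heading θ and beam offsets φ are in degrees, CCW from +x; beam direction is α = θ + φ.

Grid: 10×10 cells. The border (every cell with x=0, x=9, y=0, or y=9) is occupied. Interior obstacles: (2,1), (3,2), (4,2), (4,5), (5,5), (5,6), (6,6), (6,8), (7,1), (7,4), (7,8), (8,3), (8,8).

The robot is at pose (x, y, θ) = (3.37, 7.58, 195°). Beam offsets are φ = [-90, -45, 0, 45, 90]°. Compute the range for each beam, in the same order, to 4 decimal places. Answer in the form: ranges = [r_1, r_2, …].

beam 1: φ=-90°, α=105°
  d=(-0.2588,0.9659)  start (3,7)  tX=1.4296 tY=0.4348  stride 1/|dx|=3.8637 1/|dy|=1.0353
    cross y-line → (3,8), t=0.4348
    cross x-line → (2,8), t=1.4296
    cross y-line → (2,9), t=1.4701 (wall)
  → r_1 = 1.4701
beam 2: φ=-45°, α=150°
  d=(-0.8660,0.5000)  start (3,7)  tX=0.4272 tY=0.8400  stride 1/|dx|=1.1547 1/|dy|=2.0000
    cross x-line → (2,7), t=0.4272
    cross y-line → (2,8), t=0.8400
    cross x-line → (1,8), t=1.5819
    cross x-line → (0,8), t=2.7366 (wall)
  → r_2 = 2.7366
beam 3: φ=0°, α=195°
  d=(-0.9659,-0.2588)  start (3,7)  tX=0.3831 tY=2.2409  stride 1/|dx|=1.0353 1/|dy|=3.8637
    cross x-line → (2,7), t=0.3831
    cross x-line → (1,7), t=1.4183
    cross y-line → (1,6), t=2.2409
    cross x-line → (0,6), t=2.4536 (wall)
  → r_3 = 2.4536
beam 4: φ=45°, α=240°
  d=(-0.5000,-0.8660)  start (3,7)  tX=0.7400 tY=0.6697  stride 1/|dx|=2.0000 1/|dy|=1.1547
    cross y-line → (3,6), t=0.6697
    cross x-line → (2,6), t=0.7400
    cross y-line → (2,5), t=1.8244
    cross x-line → (1,5), t=2.7400
    cross y-line → (1,4), t=2.9791
    cross y-line → (1,3), t=4.1338
    cross x-line → (0,3), t=4.7400 (wall)
  → r_4 = 4.7400
beam 5: φ=90°, α=285°
  d=(0.2588,-0.9659)  start (3,7)  tX=2.4341 tY=0.6005  stride 1/|dx|=3.8637 1/|dy|=1.0353
    cross y-line → (3,6), t=0.6005
    cross y-line → (3,5), t=1.6357
    cross x-line → (4,5), t=2.4341 (wall)
  → r_5 = 2.4341

ranges = [1.4701, 2.7366, 2.4536, 4.7400, 2.4341]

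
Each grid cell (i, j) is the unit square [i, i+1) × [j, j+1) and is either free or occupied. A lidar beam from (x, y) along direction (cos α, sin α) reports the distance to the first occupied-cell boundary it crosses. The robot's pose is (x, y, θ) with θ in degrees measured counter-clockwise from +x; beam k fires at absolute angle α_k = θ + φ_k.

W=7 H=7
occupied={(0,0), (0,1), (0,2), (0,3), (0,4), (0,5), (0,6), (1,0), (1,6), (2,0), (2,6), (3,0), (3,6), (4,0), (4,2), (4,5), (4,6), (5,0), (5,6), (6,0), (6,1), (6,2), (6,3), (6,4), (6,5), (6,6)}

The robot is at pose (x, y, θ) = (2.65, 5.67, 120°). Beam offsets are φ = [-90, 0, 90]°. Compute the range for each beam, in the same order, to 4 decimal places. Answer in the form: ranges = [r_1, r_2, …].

ranges = [0.6600, 0.3811, 1.9053]

beam 1: φ=-90°, α=30°
  d=(0.8660,0.5000)  start (2,5)  tX=0.4041 tY=0.6600  stride 1/|dx|=1.1547 1/|dy|=2.0000
    cross x-line → (3,5), t=0.4041
    cross y-line → (3,6), t=0.6600 (wall)
  → r_1 = 0.6600
beam 2: φ=0°, α=120°
  d=(-0.5000,0.8660)  start (2,5)  tX=1.3000 tY=0.3811  stride 1/|dx|=2.0000 1/|dy|=1.1547
    cross y-line → (2,6), t=0.3811 (wall)
  → r_2 = 0.3811
beam 3: φ=90°, α=210°
  d=(-0.8660,-0.5000)  start (2,5)  tX=0.7506 tY=1.3400  stride 1/|dx|=1.1547 1/|dy|=2.0000
    cross x-line → (1,5), t=0.7506
    cross y-line → (1,4), t=1.3400
    cross x-line → (0,4), t=1.9053 (wall)
  → r_3 = 1.9053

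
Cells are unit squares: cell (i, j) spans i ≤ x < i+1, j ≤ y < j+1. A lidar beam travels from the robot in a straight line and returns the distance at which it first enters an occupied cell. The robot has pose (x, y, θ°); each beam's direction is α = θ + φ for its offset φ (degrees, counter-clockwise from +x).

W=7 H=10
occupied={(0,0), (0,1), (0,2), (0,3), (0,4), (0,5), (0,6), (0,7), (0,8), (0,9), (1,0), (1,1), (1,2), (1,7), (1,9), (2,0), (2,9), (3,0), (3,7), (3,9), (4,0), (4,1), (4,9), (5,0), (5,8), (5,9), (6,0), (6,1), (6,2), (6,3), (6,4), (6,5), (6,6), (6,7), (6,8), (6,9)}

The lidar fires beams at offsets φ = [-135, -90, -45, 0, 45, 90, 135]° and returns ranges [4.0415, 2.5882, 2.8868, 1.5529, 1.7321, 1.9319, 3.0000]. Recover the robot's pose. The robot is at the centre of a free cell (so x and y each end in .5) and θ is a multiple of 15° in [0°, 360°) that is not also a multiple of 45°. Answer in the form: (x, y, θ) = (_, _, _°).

(x, y, θ) = (2.5, 4.5, 165°)

Candidates: 34 free-cell centres × 16 headings = 544 poses. Raycast each; keep the one whose scan matches to 4 dp.
  (3.5, 8.5, 15°): beam 1 = 0.5774 ≠ 4.0415 ✗
  (5.5, 1.5, 345°): beam 1 = 0.5774 ≠ 4.0415 ✗
  (2.5, 7.5, 240°): beam 1 = 1.5529 ≠ 4.0415 ✗
  …
  (2.5, 4.5, 165°): r_1=4.0415, r_2=2.5882, r_3=2.8868, r_4=1.5529, r_5=1.7321, r_6=1.9319, r_7=3.0000 — all match ✓
Only this pose fits every beam.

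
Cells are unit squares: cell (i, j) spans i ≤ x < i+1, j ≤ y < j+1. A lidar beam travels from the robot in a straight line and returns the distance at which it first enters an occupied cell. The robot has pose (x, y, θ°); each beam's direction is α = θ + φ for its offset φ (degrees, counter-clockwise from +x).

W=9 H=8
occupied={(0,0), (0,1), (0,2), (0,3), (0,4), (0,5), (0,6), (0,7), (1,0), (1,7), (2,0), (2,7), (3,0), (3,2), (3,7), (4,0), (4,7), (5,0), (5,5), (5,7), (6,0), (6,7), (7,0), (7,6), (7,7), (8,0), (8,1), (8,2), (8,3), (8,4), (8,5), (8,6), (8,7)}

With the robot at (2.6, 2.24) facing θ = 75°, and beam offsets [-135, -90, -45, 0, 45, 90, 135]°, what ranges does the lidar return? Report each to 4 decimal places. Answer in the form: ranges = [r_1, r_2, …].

beam 1: φ=-135°, α=300°
  cosα=0.5000 sinα=-0.8660 | (2,2) | tMaxX 0.8000 tMaxY 0.2771 | tΔX 2.0000 tΔY 1.1547
    t=0.2771 [y] (2,1)
    t=0.8000 [x] (3,1)
    t=1.4318 [y] (3,0) — stop
  → r_1 = 1.4318
beam 2: φ=-90°, α=345°
  cosα=0.9659 sinα=-0.2588 | (2,2) | tMaxX 0.4141 tMaxY 0.9273 | tΔX 1.0353 tΔY 3.8637
    t=0.4141 [x] (3,2) — stop
  → r_2 = 0.4141
beam 3: φ=-45°, α=30°
  cosα=0.8660 sinα=0.5000 | (2,2) | tMaxX 0.4619 tMaxY 1.5200 | tΔX 1.1547 tΔY 2.0000
    t=0.4619 [x] (3,2) — stop
  → r_3 = 0.4619
beam 4: φ=0°, α=75°
  cosα=0.2588 sinα=0.9659 | (2,2) | tMaxX 1.5455 tMaxY 0.7868 | tΔX 3.8637 tΔY 1.0353
    t=0.7868 [y] (2,3)
    t=1.5455 [x] (3,3)
    t=1.8221 [y] (3,4)
    t=2.8574 [y] (3,5)
    t=3.8926 [y] (3,6)
    t=4.9279 [y] (3,7) — stop
  → r_4 = 4.9279
beam 5: φ=45°, α=120°
  cosα=-0.5000 sinα=0.8660 | (2,2) | tMaxX 1.2000 tMaxY 0.8776 | tΔX 2.0000 tΔY 1.1547
    t=0.8776 [y] (2,3)
    t=1.2000 [x] (1,3)
    t=2.0323 [y] (1,4)
    t=3.1870 [y] (1,5)
    t=3.2000 [x] (0,5) — stop
  → r_5 = 3.2000
beam 6: φ=90°, α=165°
  cosα=-0.9659 sinα=0.2588 | (2,2) | tMaxX 0.6212 tMaxY 2.9364 | tΔX 1.0353 tΔY 3.8637
    t=0.6212 [x] (1,2)
    t=1.6564 [x] (0,2) — stop
  → r_6 = 1.6564
beam 7: φ=135°, α=210°
  cosα=-0.8660 sinα=-0.5000 | (2,2) | tMaxX 0.6928 tMaxY 0.4800 | tΔX 1.1547 tΔY 2.0000
    t=0.4800 [y] (2,1)
    t=0.6928 [x] (1,1)
    t=1.8475 [x] (0,1) — stop
  → r_7 = 1.8475

ranges = [1.4318, 0.4141, 0.4619, 4.9279, 3.2000, 1.6564, 1.8475]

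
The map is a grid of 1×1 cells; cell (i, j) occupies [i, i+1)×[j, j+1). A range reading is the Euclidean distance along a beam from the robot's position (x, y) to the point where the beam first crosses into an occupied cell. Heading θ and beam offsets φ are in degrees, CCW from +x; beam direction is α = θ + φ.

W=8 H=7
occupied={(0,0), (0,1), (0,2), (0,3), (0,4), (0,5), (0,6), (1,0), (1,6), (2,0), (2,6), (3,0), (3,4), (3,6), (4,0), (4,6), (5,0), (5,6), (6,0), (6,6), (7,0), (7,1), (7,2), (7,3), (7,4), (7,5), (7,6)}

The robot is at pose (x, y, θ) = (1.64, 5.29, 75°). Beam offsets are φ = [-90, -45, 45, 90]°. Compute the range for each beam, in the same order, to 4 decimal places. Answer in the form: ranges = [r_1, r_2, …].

beam 1: φ=-90°, α=345°
  direction (0.9659, -0.2588); cell (1,5); t to first gridline: x 0.3727, y 1.1205 (then +1.0353 / +3.8637)
    (2,5) via x @ 0.3727
    (2,4) via y @ 1.1205
    (3,4) via x @ 1.4080  # hit
  → r_1 = 1.4080
beam 2: φ=-45°, α=30°
  direction (0.8660, 0.5000); cell (1,5); t to first gridline: x 0.4157, y 1.4200 (then +1.1547 / +2.0000)
    (2,5) via x @ 0.4157
    (2,6) via y @ 1.4200  # hit
  → r_2 = 1.4200
beam 3: φ=45°, α=120°
  direction (-0.5000, 0.8660); cell (1,5); t to first gridline: x 1.2800, y 0.8198 (then +2.0000 / +1.1547)
    (1,6) via y @ 0.8198  # hit
  → r_3 = 0.8198
beam 4: φ=90°, α=165°
  direction (-0.9659, 0.2588); cell (1,5); t to first gridline: x 0.6626, y 2.7432 (then +1.0353 / +3.8637)
    (0,5) via x @ 0.6626  # hit
  → r_4 = 0.6626

ranges = [1.4080, 1.4200, 0.8198, 0.6626]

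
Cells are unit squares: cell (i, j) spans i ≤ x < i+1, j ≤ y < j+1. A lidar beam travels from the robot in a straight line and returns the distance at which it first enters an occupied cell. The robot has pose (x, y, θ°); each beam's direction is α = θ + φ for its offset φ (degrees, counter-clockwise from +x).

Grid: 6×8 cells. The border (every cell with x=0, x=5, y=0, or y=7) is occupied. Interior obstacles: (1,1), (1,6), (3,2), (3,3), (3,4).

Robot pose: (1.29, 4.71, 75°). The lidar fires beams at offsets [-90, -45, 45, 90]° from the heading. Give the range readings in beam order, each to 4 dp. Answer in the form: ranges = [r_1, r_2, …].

ranges = [1.7703, 4.2839, 0.5800, 0.3002]

beam 1: φ=-90°, α=345°
  direction (0.9659, -0.2588); cell (1,4); t to first gridline: x 0.7350, y 2.7432 (then +1.0353 / +3.8637)
    (2,4) via x @ 0.7350
    (3,4) via x @ 1.7703  # hit
  → r_1 = 1.7703
beam 2: φ=-45°, α=30°
  direction (0.8660, 0.5000); cell (1,4); t to first gridline: x 0.8198, y 0.5800 (then +1.1547 / +2.0000)
    (1,5) via y @ 0.5800
    (2,5) via x @ 0.8198
    (3,5) via x @ 1.9745
    (3,6) via y @ 2.5800
    (4,6) via x @ 3.1292
    (5,6) via x @ 4.2839  # hit
  → r_2 = 4.2839
beam 3: φ=45°, α=120°
  direction (-0.5000, 0.8660); cell (1,4); t to first gridline: x 0.5800, y 0.3349 (then +2.0000 / +1.1547)
    (1,5) via y @ 0.3349
    (0,5) via x @ 0.5800  # hit
  → r_3 = 0.5800
beam 4: φ=90°, α=165°
  direction (-0.9659, 0.2588); cell (1,4); t to first gridline: x 0.3002, y 1.1205 (then +1.0353 / +3.8637)
    (0,4) via x @ 0.3002  # hit
  → r_4 = 0.3002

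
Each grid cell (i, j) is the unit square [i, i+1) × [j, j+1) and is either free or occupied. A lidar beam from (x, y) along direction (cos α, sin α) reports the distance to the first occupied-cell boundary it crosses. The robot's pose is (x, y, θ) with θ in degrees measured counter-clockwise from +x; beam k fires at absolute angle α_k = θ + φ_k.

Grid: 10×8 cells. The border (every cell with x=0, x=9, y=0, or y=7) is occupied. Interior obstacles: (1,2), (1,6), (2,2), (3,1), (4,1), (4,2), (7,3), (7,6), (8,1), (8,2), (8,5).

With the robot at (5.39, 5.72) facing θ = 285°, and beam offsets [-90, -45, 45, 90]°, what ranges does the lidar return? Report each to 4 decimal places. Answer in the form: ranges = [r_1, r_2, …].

beam 1: φ=-90°, α=195°
  cosα=-0.9659 sinα=-0.2588 | (5,5) | tMaxX 0.4038 tMaxY 2.7819 | tΔX 1.0353 tΔY 3.8637
    t=0.4038 [x] (4,5)
    t=1.4390 [x] (3,5)
    t=2.4743 [x] (2,5)
    t=2.7819 [y] (2,4)
    t=3.5096 [x] (1,4)
    t=4.5449 [x] (0,4) — stop
  → r_1 = 4.5449
beam 2: φ=-45°, α=240°
  cosα=-0.5000 sinα=-0.8660 | (5,5) | tMaxX 0.7800 tMaxY 0.8314 | tΔX 2.0000 tΔY 1.1547
    t=0.7800 [x] (4,5)
    t=0.8314 [y] (4,4)
    t=1.9861 [y] (4,3)
    t=2.7800 [x] (3,3)
    t=3.1408 [y] (3,2)
    t=4.2955 [y] (3,1) — stop
  → r_2 = 4.2955
beam 3: φ=45°, α=330°
  cosα=0.8660 sinα=-0.5000 | (5,5) | tMaxX 0.7044 tMaxY 1.4400 | tΔX 1.1547 tΔY 2.0000
    t=0.7044 [x] (6,5)
    t=1.4400 [y] (6,4)
    t=1.8591 [x] (7,4)
    t=3.0138 [x] (8,4)
    t=3.4400 [y] (8,3)
    t=4.1685 [x] (9,3) — stop
  → r_3 = 4.1685
beam 4: φ=90°, α=15°
  cosα=0.9659 sinα=0.2588 | (5,5) | tMaxX 0.6315 tMaxY 1.0818 | tΔX 1.0353 tΔY 3.8637
    t=0.6315 [x] (6,5)
    t=1.0818 [y] (6,6)
    t=1.6668 [x] (7,6) — stop
  → r_4 = 1.6668

ranges = [4.5449, 4.2955, 4.1685, 1.6668]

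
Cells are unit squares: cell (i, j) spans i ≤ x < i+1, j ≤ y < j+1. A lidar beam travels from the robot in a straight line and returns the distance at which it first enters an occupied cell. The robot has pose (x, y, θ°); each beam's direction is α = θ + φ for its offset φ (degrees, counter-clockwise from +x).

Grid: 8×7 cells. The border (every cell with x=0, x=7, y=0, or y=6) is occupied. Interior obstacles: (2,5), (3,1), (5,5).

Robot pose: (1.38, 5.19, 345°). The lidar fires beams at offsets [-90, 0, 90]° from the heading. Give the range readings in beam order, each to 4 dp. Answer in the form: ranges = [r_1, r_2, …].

beam 1: φ=-90°, α=255°
  d=(-0.2588,-0.9659)  start (1,5)  tX=1.4682 tY=0.1967  stride 1/|dx|=3.8637 1/|dy|=1.0353
    cross y-line → (1,4), t=0.1967
    cross y-line → (1,3), t=1.2320
    cross x-line → (0,3), t=1.4682 (wall)
  → r_1 = 1.4682
beam 2: φ=0°, α=345°
  d=(0.9659,-0.2588)  start (1,5)  tX=0.6419 tY=0.7341  stride 1/|dx|=1.0353 1/|dy|=3.8637
    cross x-line → (2,5), t=0.6419 (wall)
  → r_2 = 0.6419
beam 3: φ=90°, α=75°
  d=(0.2588,0.9659)  start (1,5)  tX=2.3955 tY=0.8386  stride 1/|dx|=3.8637 1/|dy|=1.0353
    cross y-line → (1,6), t=0.8386 (wall)
  → r_3 = 0.8386

ranges = [1.4682, 0.6419, 0.8386]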